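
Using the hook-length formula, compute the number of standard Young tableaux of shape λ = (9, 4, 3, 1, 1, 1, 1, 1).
# SYT of shape (9, 4, 3, 1, 1, 1, 1, 1) = 183324141

Hook-length formula: f^λ = n! / Π hook(c), product over all cells c of the Young diagram. For λ = (9, 4, 3, 1, 1, 1, 1, 1), n = 21 boxes. Hook lengths by row (left-to-right, top-to-bottom): [16, 10, 9, 7, 5, 4, 3, 2, 1]; [10, 4, 3, 1]; [8, 2, 1]; [5]; [4]; [3]; [2]; [1]. Product of hooks = 278691840000. So f^λ = 21! / 278691840000 = 51090942171709440000 / 278691840000 = 183324141.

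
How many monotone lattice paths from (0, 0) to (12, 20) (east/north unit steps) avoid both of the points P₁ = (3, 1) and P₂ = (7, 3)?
Number of paths = 196585200

Inclusion–exclusion. Total paths: C(32, 12) = 225792840. Through P₁: C(4, 3)·C(28, 9) = 27627600. Through P₂: C(10, 7)·C(22, 5) = 3160080. Since P₁ is strictly southwest of P₂, a monotone path through both must visit P₁ then P₂; paths through both = C(4, 3)·C(6, 4)·C(22, 5) = 1580040. Avoid both = 225792840 − 27627600 − 3160080 + 1580040 = 196585200.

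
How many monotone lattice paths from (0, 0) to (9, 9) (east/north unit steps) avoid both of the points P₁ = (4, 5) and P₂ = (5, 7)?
Number of paths = 26534

Inclusion–exclusion. Total paths: C(18, 9) = 48620. Through P₁: C(9, 4)·C(9, 5) = 15876. Through P₂: C(12, 5)·C(6, 4) = 11880. Since P₁ is strictly southwest of P₂, a monotone path through both must visit P₁ then P₂; paths through both = C(9, 4)·C(3, 1)·C(6, 4) = 5670. Avoid both = 48620 − 15876 − 11880 + 5670 = 26534.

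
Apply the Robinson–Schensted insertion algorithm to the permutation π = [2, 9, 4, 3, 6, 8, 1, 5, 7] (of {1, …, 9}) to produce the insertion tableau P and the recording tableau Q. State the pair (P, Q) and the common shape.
P = [1, 3, 5, 7] / [2, 6, 8] / [4] / [9];  Q = [1, 2, 5, 6] / [3, 8, 9] / [4] / [7];  common shape = (4, 3, 1, 1)

Row-insert the values π_1, π_2, … into P one at a time, bumping the leftmost entry strictly greater than the inserted value down to the next row. The recording tableau Q records, in position (i, j), the step at which that cell was added to P.
  Insert 2 (step 1): P = [2];  Q = [1]
  Insert 9 (step 2): P = [2, 9];  Q = [1, 2]
  Insert 4 (step 3): P = [2, 4] / [9];  Q = [1, 2] / [3]
  Insert 3 (step 4): P = [2, 3] / [4] / [9];  Q = [1, 2] / [3] / [4]
  Insert 6 (step 5): P = [2, 3, 6] / [4] / [9];  Q = [1, 2, 5] / [3] / [4]
  Insert 8 (step 6): P = [2, 3, 6, 8] / [4] / [9];  Q = [1, 2, 5, 6] / [3] / [4]
  Insert 1 (step 7): P = [1, 3, 6, 8] / [2] / [4] / [9];  Q = [1, 2, 5, 6] / [3] / [4] / [7]
  Insert 5 (step 8): P = [1, 3, 5, 8] / [2, 6] / [4] / [9];  Q = [1, 2, 5, 6] / [3, 8] / [4] / [7]
  Insert 7 (step 9): P = [1, 3, 5, 7] / [2, 6, 8] / [4] / [9];  Q = [1, 2, 5, 6] / [3, 8, 9] / [4] / [7]
Final shape: (4, 3, 1, 1).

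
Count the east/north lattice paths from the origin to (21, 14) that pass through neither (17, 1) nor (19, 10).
Number of paths = 2019481260

Inclusion–exclusion. Total paths: C(35, 21) = 2319959400. Through P₁: C(18, 17)·C(17, 4) = 42840. Through P₂: C(29, 19)·C(6, 2) = 300450150. Since P₁ is strictly southwest of P₂, a monotone path through both must visit P₁ then P₂; paths through both = C(18, 17)·C(11, 2)·C(6, 2) = 14850. Avoid both = 2319959400 − 42840 − 300450150 + 14850 = 2019481260.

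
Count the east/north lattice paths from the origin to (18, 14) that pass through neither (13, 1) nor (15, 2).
Number of paths = 471272878

Inclusion–exclusion. Total paths: C(32, 18) = 471435600. Through P₁: C(14, 13)·C(18, 5) = 119952. Through P₂: C(17, 15)·C(15, 3) = 61880. Since P₁ is strictly southwest of P₂, a monotone path through both must visit P₁ then P₂; paths through both = C(14, 13)·C(3, 2)·C(15, 3) = 19110. Avoid both = 471435600 − 119952 − 61880 + 19110 = 471272878.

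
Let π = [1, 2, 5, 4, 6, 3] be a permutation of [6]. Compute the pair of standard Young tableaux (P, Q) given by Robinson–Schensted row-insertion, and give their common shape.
P = [1, 2, 3, 6] / [4] / [5];  Q = [1, 2, 3, 5] / [4] / [6];  common shape = (4, 1, 1)

Row-insert the values π_1, π_2, … into P one at a time, bumping the leftmost entry strictly greater than the inserted value down to the next row. The recording tableau Q records, in position (i, j), the step at which that cell was added to P.
  Insert 1 (step 1): P = [1];  Q = [1]
  Insert 2 (step 2): P = [1, 2];  Q = [1, 2]
  Insert 5 (step 3): P = [1, 2, 5];  Q = [1, 2, 3]
  Insert 4 (step 4): P = [1, 2, 4] / [5];  Q = [1, 2, 3] / [4]
  Insert 6 (step 5): P = [1, 2, 4, 6] / [5];  Q = [1, 2, 3, 5] / [4]
  Insert 3 (step 6): P = [1, 2, 3, 6] / [4] / [5];  Q = [1, 2, 3, 5] / [4] / [6]
Final shape: (4, 1, 1).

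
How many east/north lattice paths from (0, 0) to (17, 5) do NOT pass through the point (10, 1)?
Number of paths = 22704

Total paths from (0, 0) to (17, 5): C(22, 17) = 26334. Paths through (10, 1): (paths (0, 0) → (10, 1)) × (paths (10, 1) → (17, 5)) = C(11, 10) · C(11, 7) = 11 · 330 = 3630. Avoidance count = 26334 − 3630 = 22704.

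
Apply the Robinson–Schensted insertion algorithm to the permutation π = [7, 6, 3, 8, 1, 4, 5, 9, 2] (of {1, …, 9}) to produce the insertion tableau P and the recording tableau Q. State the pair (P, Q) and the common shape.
P = [1, 2, 5, 9] / [3, 4] / [6, 8] / [7];  Q = [1, 4, 7, 8] / [2, 6] / [3, 9] / [5];  common shape = (4, 2, 2, 1)

Row-insert the values π_1, π_2, … into P one at a time, bumping the leftmost entry strictly greater than the inserted value down to the next row. The recording tableau Q records, in position (i, j), the step at which that cell was added to P.
  Insert 7 (step 1): P = [7];  Q = [1]
  Insert 6 (step 2): P = [6] / [7];  Q = [1] / [2]
  Insert 3 (step 3): P = [3] / [6] / [7];  Q = [1] / [2] / [3]
  Insert 8 (step 4): P = [3, 8] / [6] / [7];  Q = [1, 4] / [2] / [3]
  Insert 1 (step 5): P = [1, 8] / [3] / [6] / [7];  Q = [1, 4] / [2] / [3] / [5]
  Insert 4 (step 6): P = [1, 4] / [3, 8] / [6] / [7];  Q = [1, 4] / [2, 6] / [3] / [5]
  Insert 5 (step 7): P = [1, 4, 5] / [3, 8] / [6] / [7];  Q = [1, 4, 7] / [2, 6] / [3] / [5]
  Insert 9 (step 8): P = [1, 4, 5, 9] / [3, 8] / [6] / [7];  Q = [1, 4, 7, 8] / [2, 6] / [3] / [5]
  Insert 2 (step 9): P = [1, 2, 5, 9] / [3, 4] / [6, 8] / [7];  Q = [1, 4, 7, 8] / [2, 6] / [3, 9] / [5]
Final shape: (4, 2, 2, 1).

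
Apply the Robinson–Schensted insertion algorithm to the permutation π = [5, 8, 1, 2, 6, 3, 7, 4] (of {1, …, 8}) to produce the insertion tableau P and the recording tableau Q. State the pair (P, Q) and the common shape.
P = [1, 2, 3, 4] / [5, 6, 7] / [8];  Q = [1, 2, 5, 7] / [3, 4, 8] / [6];  common shape = (4, 3, 1)

Row-insert the values π_1, π_2, … into P one at a time, bumping the leftmost entry strictly greater than the inserted value down to the next row. The recording tableau Q records, in position (i, j), the step at which that cell was added to P.
  Insert 5 (step 1): P = [5];  Q = [1]
  Insert 8 (step 2): P = [5, 8];  Q = [1, 2]
  Insert 1 (step 3): P = [1, 8] / [5];  Q = [1, 2] / [3]
  Insert 2 (step 4): P = [1, 2] / [5, 8];  Q = [1, 2] / [3, 4]
  Insert 6 (step 5): P = [1, 2, 6] / [5, 8];  Q = [1, 2, 5] / [3, 4]
  Insert 3 (step 6): P = [1, 2, 3] / [5, 6] / [8];  Q = [1, 2, 5] / [3, 4] / [6]
  Insert 7 (step 7): P = [1, 2, 3, 7] / [5, 6] / [8];  Q = [1, 2, 5, 7] / [3, 4] / [6]
  Insert 4 (step 8): P = [1, 2, 3, 4] / [5, 6, 7] / [8];  Q = [1, 2, 5, 7] / [3, 4, 8] / [6]
Final shape: (4, 3, 1).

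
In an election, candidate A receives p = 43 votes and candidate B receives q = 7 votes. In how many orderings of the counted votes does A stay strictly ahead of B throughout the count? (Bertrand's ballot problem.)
Strict-lead orderings = 71916768

Total orderings of the 50 votes with 43 for A: C(50, 43) = 99884400. By the Bertrand ballot formula (Cycle Lemma / reflection principle), the number of orderings in which A is strictly ahead of B throughout is (p − q)/(p + q) · C(p + q, p) = (43 − 7)/(43 + 7) · 99884400 = 71916768.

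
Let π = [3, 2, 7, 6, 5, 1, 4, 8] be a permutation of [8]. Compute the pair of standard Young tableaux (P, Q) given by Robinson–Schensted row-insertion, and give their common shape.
P = [1, 4, 8] / [2, 5] / [3, 6] / [7];  Q = [1, 3, 8] / [2, 4] / [5, 7] / [6];  common shape = (3, 2, 2, 1)

Row-insert the values π_1, π_2, … into P one at a time, bumping the leftmost entry strictly greater than the inserted value down to the next row. The recording tableau Q records, in position (i, j), the step at which that cell was added to P.
  Insert 3 (step 1): P = [3];  Q = [1]
  Insert 2 (step 2): P = [2] / [3];  Q = [1] / [2]
  Insert 7 (step 3): P = [2, 7] / [3];  Q = [1, 3] / [2]
  Insert 6 (step 4): P = [2, 6] / [3, 7];  Q = [1, 3] / [2, 4]
  Insert 5 (step 5): P = [2, 5] / [3, 6] / [7];  Q = [1, 3] / [2, 4] / [5]
  Insert 1 (step 6): P = [1, 5] / [2, 6] / [3] / [7];  Q = [1, 3] / [2, 4] / [5] / [6]
  Insert 4 (step 7): P = [1, 4] / [2, 5] / [3, 6] / [7];  Q = [1, 3] / [2, 4] / [5, 7] / [6]
  Insert 8 (step 8): P = [1, 4, 8] / [2, 5] / [3, 6] / [7];  Q = [1, 3, 8] / [2, 4] / [5, 7] / [6]
Final shape: (3, 2, 2, 1).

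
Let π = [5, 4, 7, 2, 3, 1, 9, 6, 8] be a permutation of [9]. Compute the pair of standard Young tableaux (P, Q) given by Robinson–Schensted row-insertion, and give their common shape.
P = [1, 3, 6, 8] / [2, 7, 9] / [4] / [5];  Q = [1, 3, 7, 9] / [2, 5, 8] / [4] / [6];  common shape = (4, 3, 1, 1)

Row-insert the values π_1, π_2, … into P one at a time, bumping the leftmost entry strictly greater than the inserted value down to the next row. The recording tableau Q records, in position (i, j), the step at which that cell was added to P.
  Insert 5 (step 1): P = [5];  Q = [1]
  Insert 4 (step 2): P = [4] / [5];  Q = [1] / [2]
  Insert 7 (step 3): P = [4, 7] / [5];  Q = [1, 3] / [2]
  Insert 2 (step 4): P = [2, 7] / [4] / [5];  Q = [1, 3] / [2] / [4]
  Insert 3 (step 5): P = [2, 3] / [4, 7] / [5];  Q = [1, 3] / [2, 5] / [4]
  Insert 1 (step 6): P = [1, 3] / [2, 7] / [4] / [5];  Q = [1, 3] / [2, 5] / [4] / [6]
  Insert 9 (step 7): P = [1, 3, 9] / [2, 7] / [4] / [5];  Q = [1, 3, 7] / [2, 5] / [4] / [6]
  Insert 6 (step 8): P = [1, 3, 6] / [2, 7, 9] / [4] / [5];  Q = [1, 3, 7] / [2, 5, 8] / [4] / [6]
  Insert 8 (step 9): P = [1, 3, 6, 8] / [2, 7, 9] / [4] / [5];  Q = [1, 3, 7, 9] / [2, 5, 8] / [4] / [6]
Final shape: (4, 3, 1, 1).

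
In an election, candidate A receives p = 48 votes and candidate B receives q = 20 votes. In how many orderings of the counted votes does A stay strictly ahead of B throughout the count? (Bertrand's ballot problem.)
Strict-lead orderings = 33812214746249940

Total orderings of the 68 votes with 48 for A: C(68, 48) = 82115378669464140. By the Bertrand ballot formula (Cycle Lemma / reflection principle), the number of orderings in which A is strictly ahead of B throughout is (p − q)/(p + q) · C(p + q, p) = (48 − 20)/(48 + 20) · 82115378669464140 = 33812214746249940.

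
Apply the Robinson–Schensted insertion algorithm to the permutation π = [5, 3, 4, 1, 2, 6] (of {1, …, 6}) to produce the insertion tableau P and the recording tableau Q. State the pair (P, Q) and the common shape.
P = [1, 2, 6] / [3, 4] / [5];  Q = [1, 3, 6] / [2, 5] / [4];  common shape = (3, 2, 1)

Row-insert the values π_1, π_2, … into P one at a time, bumping the leftmost entry strictly greater than the inserted value down to the next row. The recording tableau Q records, in position (i, j), the step at which that cell was added to P.
  Insert 5 (step 1): P = [5];  Q = [1]
  Insert 3 (step 2): P = [3] / [5];  Q = [1] / [2]
  Insert 4 (step 3): P = [3, 4] / [5];  Q = [1, 3] / [2]
  Insert 1 (step 4): P = [1, 4] / [3] / [5];  Q = [1, 3] / [2] / [4]
  Insert 2 (step 5): P = [1, 2] / [3, 4] / [5];  Q = [1, 3] / [2, 5] / [4]
  Insert 6 (step 6): P = [1, 2, 6] / [3, 4] / [5];  Q = [1, 3, 6] / [2, 5] / [4]
Final shape: (3, 2, 1).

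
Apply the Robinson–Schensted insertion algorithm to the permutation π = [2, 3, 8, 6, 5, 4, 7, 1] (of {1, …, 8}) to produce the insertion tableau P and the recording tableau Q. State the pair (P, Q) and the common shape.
P = [1, 3, 4, 7] / [2] / [5] / [6] / [8];  Q = [1, 2, 3, 7] / [4] / [5] / [6] / [8];  common shape = (4, 1, 1, 1, 1)

Row-insert the values π_1, π_2, … into P one at a time, bumping the leftmost entry strictly greater than the inserted value down to the next row. The recording tableau Q records, in position (i, j), the step at which that cell was added to P.
  Insert 2 (step 1): P = [2];  Q = [1]
  Insert 3 (step 2): P = [2, 3];  Q = [1, 2]
  Insert 8 (step 3): P = [2, 3, 8];  Q = [1, 2, 3]
  Insert 6 (step 4): P = [2, 3, 6] / [8];  Q = [1, 2, 3] / [4]
  Insert 5 (step 5): P = [2, 3, 5] / [6] / [8];  Q = [1, 2, 3] / [4] / [5]
  Insert 4 (step 6): P = [2, 3, 4] / [5] / [6] / [8];  Q = [1, 2, 3] / [4] / [5] / [6]
  Insert 7 (step 7): P = [2, 3, 4, 7] / [5] / [6] / [8];  Q = [1, 2, 3, 7] / [4] / [5] / [6]
  Insert 1 (step 8): P = [1, 3, 4, 7] / [2] / [5] / [6] / [8];  Q = [1, 2, 3, 7] / [4] / [5] / [6] / [8]
Final shape: (4, 1, 1, 1, 1).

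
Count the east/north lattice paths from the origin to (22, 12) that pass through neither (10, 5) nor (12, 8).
Number of paths = 301002936

Inclusion–exclusion. Total paths: C(34, 22) = 548354040. Through P₁: C(15, 10)·C(19, 12) = 151315164. Through P₂: C(20, 12)·C(14, 10) = 126095970. Since P₁ is strictly southwest of P₂, a monotone path through both must visit P₁ then P₂; paths through both = C(15, 10)·C(5, 2)·C(14, 10) = 30060030. Avoid both = 548354040 − 151315164 − 126095970 + 30060030 = 301002936.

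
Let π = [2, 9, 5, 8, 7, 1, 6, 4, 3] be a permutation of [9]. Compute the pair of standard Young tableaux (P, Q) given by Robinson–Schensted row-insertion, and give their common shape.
P = [1, 3, 6] / [2, 4] / [5] / [7] / [8] / [9];  Q = [1, 2, 4] / [3, 7] / [5] / [6] / [8] / [9];  common shape = (3, 2, 1, 1, 1, 1)

Row-insert the values π_1, π_2, … into P one at a time, bumping the leftmost entry strictly greater than the inserted value down to the next row. The recording tableau Q records, in position (i, j), the step at which that cell was added to P.
  Insert 2 (step 1): P = [2];  Q = [1]
  Insert 9 (step 2): P = [2, 9];  Q = [1, 2]
  Insert 5 (step 3): P = [2, 5] / [9];  Q = [1, 2] / [3]
  Insert 8 (step 4): P = [2, 5, 8] / [9];  Q = [1, 2, 4] / [3]
  Insert 7 (step 5): P = [2, 5, 7] / [8] / [9];  Q = [1, 2, 4] / [3] / [5]
  Insert 1 (step 6): P = [1, 5, 7] / [2] / [8] / [9];  Q = [1, 2, 4] / [3] / [5] / [6]
  Insert 6 (step 7): P = [1, 5, 6] / [2, 7] / [8] / [9];  Q = [1, 2, 4] / [3, 7] / [5] / [6]
  Insert 4 (step 8): P = [1, 4, 6] / [2, 5] / [7] / [8] / [9];  Q = [1, 2, 4] / [3, 7] / [5] / [6] / [8]
  Insert 3 (step 9): P = [1, 3, 6] / [2, 4] / [5] / [7] / [8] / [9];  Q = [1, 2, 4] / [3, 7] / [5] / [6] / [8] / [9]
Final shape: (3, 2, 1, 1, 1, 1).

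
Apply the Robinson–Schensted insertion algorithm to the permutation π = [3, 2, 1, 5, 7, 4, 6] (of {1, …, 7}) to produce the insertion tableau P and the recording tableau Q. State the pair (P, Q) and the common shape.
P = [1, 4, 6] / [2, 5, 7] / [3];  Q = [1, 4, 5] / [2, 6, 7] / [3];  common shape = (3, 3, 1)

Row-insert the values π_1, π_2, … into P one at a time, bumping the leftmost entry strictly greater than the inserted value down to the next row. The recording tableau Q records, in position (i, j), the step at which that cell was added to P.
  Insert 3 (step 1): P = [3];  Q = [1]
  Insert 2 (step 2): P = [2] / [3];  Q = [1] / [2]
  Insert 1 (step 3): P = [1] / [2] / [3];  Q = [1] / [2] / [3]
  Insert 5 (step 4): P = [1, 5] / [2] / [3];  Q = [1, 4] / [2] / [3]
  Insert 7 (step 5): P = [1, 5, 7] / [2] / [3];  Q = [1, 4, 5] / [2] / [3]
  Insert 4 (step 6): P = [1, 4, 7] / [2, 5] / [3];  Q = [1, 4, 5] / [2, 6] / [3]
  Insert 6 (step 7): P = [1, 4, 6] / [2, 5, 7] / [3];  Q = [1, 4, 5] / [2, 6, 7] / [3]
Final shape: (3, 3, 1).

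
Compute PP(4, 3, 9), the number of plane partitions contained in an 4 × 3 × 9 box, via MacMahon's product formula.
PP(4, 3, 9) = 13026013

Evaluate the triple product over i = 1..4, j = 1..3, k = 1..9. The factors are (2/1) · (3/2) · (4/3) · (5/4) · (6/5) · (7/6) · (8/7) · (9/8) · … (108 factors total). The numerators and denominators telescope so the product is an integer; carrying out the multiplication exactly gives PP(4, 3, 9) = 13026013.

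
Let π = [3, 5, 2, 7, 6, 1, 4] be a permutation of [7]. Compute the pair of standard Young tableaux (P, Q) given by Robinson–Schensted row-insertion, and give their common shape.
P = [1, 4, 6] / [2, 5] / [3, 7];  Q = [1, 2, 4] / [3, 5] / [6, 7];  common shape = (3, 2, 2)

Row-insert the values π_1, π_2, … into P one at a time, bumping the leftmost entry strictly greater than the inserted value down to the next row. The recording tableau Q records, in position (i, j), the step at which that cell was added to P.
  Insert 3 (step 1): P = [3];  Q = [1]
  Insert 5 (step 2): P = [3, 5];  Q = [1, 2]
  Insert 2 (step 3): P = [2, 5] / [3];  Q = [1, 2] / [3]
  Insert 7 (step 4): P = [2, 5, 7] / [3];  Q = [1, 2, 4] / [3]
  Insert 6 (step 5): P = [2, 5, 6] / [3, 7];  Q = [1, 2, 4] / [3, 5]
  Insert 1 (step 6): P = [1, 5, 6] / [2, 7] / [3];  Q = [1, 2, 4] / [3, 5] / [6]
  Insert 4 (step 7): P = [1, 4, 6] / [2, 5] / [3, 7];  Q = [1, 2, 4] / [3, 5] / [6, 7]
Final shape: (3, 2, 2).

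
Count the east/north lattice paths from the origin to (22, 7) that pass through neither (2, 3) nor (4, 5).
Number of paths = 1441980

Inclusion–exclusion. Total paths: C(29, 22) = 1560780. Through P₁: C(5, 2)·C(24, 20) = 106260. Through P₂: C(9, 4)·C(20, 18) = 23940. Since P₁ is strictly southwest of P₂, a monotone path through both must visit P₁ then P₂; paths through both = C(5, 2)·C(4, 2)·C(20, 18) = 11400. Avoid both = 1560780 − 106260 − 23940 + 11400 = 1441980.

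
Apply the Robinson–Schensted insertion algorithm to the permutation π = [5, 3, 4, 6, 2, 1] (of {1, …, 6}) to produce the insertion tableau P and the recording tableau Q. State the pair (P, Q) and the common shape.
P = [1, 4, 6] / [2] / [3] / [5];  Q = [1, 3, 4] / [2] / [5] / [6];  common shape = (3, 1, 1, 1)

Row-insert the values π_1, π_2, … into P one at a time, bumping the leftmost entry strictly greater than the inserted value down to the next row. The recording tableau Q records, in position (i, j), the step at which that cell was added to P.
  Insert 5 (step 1): P = [5];  Q = [1]
  Insert 3 (step 2): P = [3] / [5];  Q = [1] / [2]
  Insert 4 (step 3): P = [3, 4] / [5];  Q = [1, 3] / [2]
  Insert 6 (step 4): P = [3, 4, 6] / [5];  Q = [1, 3, 4] / [2]
  Insert 2 (step 5): P = [2, 4, 6] / [3] / [5];  Q = [1, 3, 4] / [2] / [5]
  Insert 1 (step 6): P = [1, 4, 6] / [2] / [3] / [5];  Q = [1, 3, 4] / [2] / [5] / [6]
Final shape: (3, 1, 1, 1).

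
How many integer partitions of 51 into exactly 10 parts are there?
p(51, 10 parts) = 19466

Partitions of n into exactly k parts are in bijection with partitions of n − k into at most k parts (subtract 1 from each part). So p(51, exactly 10) = p(41, parts ≤ 10). Computing via the recurrence p(m, j) = p(m, j−1) + p(m−j, j) gives 19466.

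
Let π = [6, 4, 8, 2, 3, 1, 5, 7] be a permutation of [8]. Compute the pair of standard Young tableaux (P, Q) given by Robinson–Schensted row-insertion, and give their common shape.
P = [1, 3, 5, 7] / [2, 8] / [4] / [6];  Q = [1, 3, 7, 8] / [2, 5] / [4] / [6];  common shape = (4, 2, 1, 1)

Row-insert the values π_1, π_2, … into P one at a time, bumping the leftmost entry strictly greater than the inserted value down to the next row. The recording tableau Q records, in position (i, j), the step at which that cell was added to P.
  Insert 6 (step 1): P = [6];  Q = [1]
  Insert 4 (step 2): P = [4] / [6];  Q = [1] / [2]
  Insert 8 (step 3): P = [4, 8] / [6];  Q = [1, 3] / [2]
  Insert 2 (step 4): P = [2, 8] / [4] / [6];  Q = [1, 3] / [2] / [4]
  Insert 3 (step 5): P = [2, 3] / [4, 8] / [6];  Q = [1, 3] / [2, 5] / [4]
  Insert 1 (step 6): P = [1, 3] / [2, 8] / [4] / [6];  Q = [1, 3] / [2, 5] / [4] / [6]
  Insert 5 (step 7): P = [1, 3, 5] / [2, 8] / [4] / [6];  Q = [1, 3, 7] / [2, 5] / [4] / [6]
  Insert 7 (step 8): P = [1, 3, 5, 7] / [2, 8] / [4] / [6];  Q = [1, 3, 7, 8] / [2, 5] / [4] / [6]
Final shape: (4, 2, 1, 1).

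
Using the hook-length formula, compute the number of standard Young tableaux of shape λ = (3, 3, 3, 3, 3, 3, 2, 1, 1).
# SYT of shape (3, 3, 3, 3, 3, 3, 2, 1, 1) = 29099070

Hook-length formula: f^λ = n! / Π hook(c), product over all cells c of the Young diagram. For λ = (3, 3, 3, 3, 3, 3, 2, 1, 1), n = 22 boxes. Hook lengths by row (left-to-right, top-to-bottom): [11, 8, 6]; [10, 7, 5]; [9, 6, 4]; [8, 5, 3]; [7, 4, 2]; [6, 3, 1]; [4, 1]; [2]; [1]. Product of hooks = 38626689024000. So f^λ = 22! / 38626689024000 = 1124000727777607680000 / 38626689024000 = 29099070.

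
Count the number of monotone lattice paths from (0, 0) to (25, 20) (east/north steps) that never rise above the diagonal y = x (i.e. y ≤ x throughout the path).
Number of paths = 731508653106

By the reflection principle (André's argument), the number of monotone paths to (25, 20) with n ≤ m that never go above y = x is C(45, 25) − C(45, 26) = 3169870830126 − 2438362177020 = 731508653106.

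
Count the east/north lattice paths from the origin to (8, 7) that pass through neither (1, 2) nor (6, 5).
Number of paths = 2295

Inclusion–exclusion. Total paths: C(15, 8) = 6435. Through P₁: C(3, 1)·C(12, 7) = 2376. Through P₂: C(11, 6)·C(4, 2) = 2772. Since P₁ is strictly southwest of P₂, a monotone path through both must visit P₁ then P₂; paths through both = C(3, 1)·C(8, 5)·C(4, 2) = 1008. Avoid both = 6435 − 2376 − 2772 + 1008 = 2295.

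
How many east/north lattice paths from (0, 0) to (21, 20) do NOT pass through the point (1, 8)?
Number of paths = 267096801660

Total paths from (0, 0) to (21, 20): C(41, 21) = 269128937220. Paths through (1, 8): (paths (0, 0) → (1, 8)) × (paths (1, 8) → (21, 20)) = C(9, 1) · C(32, 20) = 9 · 225792840 = 2032135560. Avoidance count = 269128937220 − 2032135560 = 267096801660.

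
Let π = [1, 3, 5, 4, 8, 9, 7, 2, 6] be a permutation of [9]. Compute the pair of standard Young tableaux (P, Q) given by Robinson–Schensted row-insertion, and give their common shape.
P = [1, 2, 4, 6, 9] / [3, 7] / [5, 8];  Q = [1, 2, 3, 5, 6] / [4, 7] / [8, 9];  common shape = (5, 2, 2)

Row-insert the values π_1, π_2, … into P one at a time, bumping the leftmost entry strictly greater than the inserted value down to the next row. The recording tableau Q records, in position (i, j), the step at which that cell was added to P.
  Insert 1 (step 1): P = [1];  Q = [1]
  Insert 3 (step 2): P = [1, 3];  Q = [1, 2]
  Insert 5 (step 3): P = [1, 3, 5];  Q = [1, 2, 3]
  Insert 4 (step 4): P = [1, 3, 4] / [5];  Q = [1, 2, 3] / [4]
  Insert 8 (step 5): P = [1, 3, 4, 8] / [5];  Q = [1, 2, 3, 5] / [4]
  Insert 9 (step 6): P = [1, 3, 4, 8, 9] / [5];  Q = [1, 2, 3, 5, 6] / [4]
  Insert 7 (step 7): P = [1, 3, 4, 7, 9] / [5, 8];  Q = [1, 2, 3, 5, 6] / [4, 7]
  Insert 2 (step 8): P = [1, 2, 4, 7, 9] / [3, 8] / [5];  Q = [1, 2, 3, 5, 6] / [4, 7] / [8]
  Insert 6 (step 9): P = [1, 2, 4, 6, 9] / [3, 7] / [5, 8];  Q = [1, 2, 3, 5, 6] / [4, 7] / [8, 9]
Final shape: (5, 2, 2).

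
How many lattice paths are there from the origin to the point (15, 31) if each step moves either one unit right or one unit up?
Number of paths = 511738760544

A monotone lattice path from (0, 0) to (15, 31) consists of 15 east steps and 31 north steps in some order, so it is determined by which 15 of the 46 steps are east. The count is C(46, 15) = 511738760544.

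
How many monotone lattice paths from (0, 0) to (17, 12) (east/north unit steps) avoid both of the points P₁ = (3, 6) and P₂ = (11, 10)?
Number of paths = 39928287

Inclusion–exclusion. Total paths: C(29, 17) = 51895935. Through P₁: C(9, 3)·C(20, 14) = 3255840. Through P₂: C(21, 11)·C(8, 6) = 9876048. Since P₁ is strictly southwest of P₂, a monotone path through both must visit P₁ then P₂; paths through both = C(9, 3)·C(12, 8)·C(8, 6) = 1164240. Avoid both = 51895935 − 3255840 − 9876048 + 1164240 = 39928287.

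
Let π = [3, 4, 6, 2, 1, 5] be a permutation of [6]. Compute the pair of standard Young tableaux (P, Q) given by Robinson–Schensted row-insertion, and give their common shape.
P = [1, 4, 5] / [2, 6] / [3];  Q = [1, 2, 3] / [4, 6] / [5];  common shape = (3, 2, 1)

Row-insert the values π_1, π_2, … into P one at a time, bumping the leftmost entry strictly greater than the inserted value down to the next row. The recording tableau Q records, in position (i, j), the step at which that cell was added to P.
  Insert 3 (step 1): P = [3];  Q = [1]
  Insert 4 (step 2): P = [3, 4];  Q = [1, 2]
  Insert 6 (step 3): P = [3, 4, 6];  Q = [1, 2, 3]
  Insert 2 (step 4): P = [2, 4, 6] / [3];  Q = [1, 2, 3] / [4]
  Insert 1 (step 5): P = [1, 4, 6] / [2] / [3];  Q = [1, 2, 3] / [4] / [5]
  Insert 5 (step 6): P = [1, 4, 5] / [2, 6] / [3];  Q = [1, 2, 3] / [4, 6] / [5]
Final shape: (3, 2, 1).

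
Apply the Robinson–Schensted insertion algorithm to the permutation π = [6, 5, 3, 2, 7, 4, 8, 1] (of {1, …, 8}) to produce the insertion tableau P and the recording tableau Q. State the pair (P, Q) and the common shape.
P = [1, 4, 8] / [2, 7] / [3] / [5] / [6];  Q = [1, 5, 7] / [2, 6] / [3] / [4] / [8];  common shape = (3, 2, 1, 1, 1)

Row-insert the values π_1, π_2, … into P one at a time, bumping the leftmost entry strictly greater than the inserted value down to the next row. The recording tableau Q records, in position (i, j), the step at which that cell was added to P.
  Insert 6 (step 1): P = [6];  Q = [1]
  Insert 5 (step 2): P = [5] / [6];  Q = [1] / [2]
  Insert 3 (step 3): P = [3] / [5] / [6];  Q = [1] / [2] / [3]
  Insert 2 (step 4): P = [2] / [3] / [5] / [6];  Q = [1] / [2] / [3] / [4]
  Insert 7 (step 5): P = [2, 7] / [3] / [5] / [6];  Q = [1, 5] / [2] / [3] / [4]
  Insert 4 (step 6): P = [2, 4] / [3, 7] / [5] / [6];  Q = [1, 5] / [2, 6] / [3] / [4]
  Insert 8 (step 7): P = [2, 4, 8] / [3, 7] / [5] / [6];  Q = [1, 5, 7] / [2, 6] / [3] / [4]
  Insert 1 (step 8): P = [1, 4, 8] / [2, 7] / [3] / [5] / [6];  Q = [1, 5, 7] / [2, 6] / [3] / [4] / [8]
Final shape: (3, 2, 1, 1, 1).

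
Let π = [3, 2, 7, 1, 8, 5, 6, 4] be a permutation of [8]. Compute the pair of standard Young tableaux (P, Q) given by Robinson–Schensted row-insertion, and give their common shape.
P = [1, 4, 6] / [2, 5, 8] / [3, 7];  Q = [1, 3, 5] / [2, 6, 7] / [4, 8];  common shape = (3, 3, 2)

Row-insert the values π_1, π_2, … into P one at a time, bumping the leftmost entry strictly greater than the inserted value down to the next row. The recording tableau Q records, in position (i, j), the step at which that cell was added to P.
  Insert 3 (step 1): P = [3];  Q = [1]
  Insert 2 (step 2): P = [2] / [3];  Q = [1] / [2]
  Insert 7 (step 3): P = [2, 7] / [3];  Q = [1, 3] / [2]
  Insert 1 (step 4): P = [1, 7] / [2] / [3];  Q = [1, 3] / [2] / [4]
  Insert 8 (step 5): P = [1, 7, 8] / [2] / [3];  Q = [1, 3, 5] / [2] / [4]
  Insert 5 (step 6): P = [1, 5, 8] / [2, 7] / [3];  Q = [1, 3, 5] / [2, 6] / [4]
  Insert 6 (step 7): P = [1, 5, 6] / [2, 7, 8] / [3];  Q = [1, 3, 5] / [2, 6, 7] / [4]
  Insert 4 (step 8): P = [1, 4, 6] / [2, 5, 8] / [3, 7];  Q = [1, 3, 5] / [2, 6, 7] / [4, 8]
Final shape: (3, 3, 2).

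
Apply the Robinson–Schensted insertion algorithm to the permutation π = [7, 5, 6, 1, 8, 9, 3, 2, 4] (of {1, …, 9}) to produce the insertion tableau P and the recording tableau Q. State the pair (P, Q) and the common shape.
P = [1, 2, 4, 9] / [3, 6, 8] / [5] / [7];  Q = [1, 3, 5, 6] / [2, 7, 9] / [4] / [8];  common shape = (4, 3, 1, 1)

Row-insert the values π_1, π_2, … into P one at a time, bumping the leftmost entry strictly greater than the inserted value down to the next row. The recording tableau Q records, in position (i, j), the step at which that cell was added to P.
  Insert 7 (step 1): P = [7];  Q = [1]
  Insert 5 (step 2): P = [5] / [7];  Q = [1] / [2]
  Insert 6 (step 3): P = [5, 6] / [7];  Q = [1, 3] / [2]
  Insert 1 (step 4): P = [1, 6] / [5] / [7];  Q = [1, 3] / [2] / [4]
  Insert 8 (step 5): P = [1, 6, 8] / [5] / [7];  Q = [1, 3, 5] / [2] / [4]
  Insert 9 (step 6): P = [1, 6, 8, 9] / [5] / [7];  Q = [1, 3, 5, 6] / [2] / [4]
  Insert 3 (step 7): P = [1, 3, 8, 9] / [5, 6] / [7];  Q = [1, 3, 5, 6] / [2, 7] / [4]
  Insert 2 (step 8): P = [1, 2, 8, 9] / [3, 6] / [5] / [7];  Q = [1, 3, 5, 6] / [2, 7] / [4] / [8]
  Insert 4 (step 9): P = [1, 2, 4, 9] / [3, 6, 8] / [5] / [7];  Q = [1, 3, 5, 6] / [2, 7, 9] / [4] / [8]
Final shape: (4, 3, 1, 1).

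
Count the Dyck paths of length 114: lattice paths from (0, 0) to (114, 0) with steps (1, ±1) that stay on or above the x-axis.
C_57 = 26700952856774851904245220912664

These Dyck paths are counted by the Catalan number C_n = (1/(n + 1)) · C(2n, n). For n = 57: C_57 = (1/58) · C(114, 57) = 1548655265692941410446222812934512/58 = 26700952856774851904245220912664.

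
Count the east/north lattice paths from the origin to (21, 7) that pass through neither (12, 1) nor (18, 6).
Number of paths = 604615

Inclusion–exclusion. Total paths: C(28, 21) = 1184040. Through P₁: C(13, 12)·C(15, 9) = 65065. Through P₂: C(24, 18)·C(4, 3) = 538384. Since P₁ is strictly southwest of P₂, a monotone path through both must visit P₁ then P₂; paths through both = C(13, 12)·C(11, 6)·C(4, 3) = 24024. Avoid both = 1184040 − 65065 − 538384 + 24024 = 604615.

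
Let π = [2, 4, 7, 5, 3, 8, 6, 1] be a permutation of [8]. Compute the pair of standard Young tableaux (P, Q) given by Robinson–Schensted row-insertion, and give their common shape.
P = [1, 3, 5, 6] / [2, 8] / [4] / [7];  Q = [1, 2, 3, 6] / [4, 7] / [5] / [8];  common shape = (4, 2, 1, 1)

Row-insert the values π_1, π_2, … into P one at a time, bumping the leftmost entry strictly greater than the inserted value down to the next row. The recording tableau Q records, in position (i, j), the step at which that cell was added to P.
  Insert 2 (step 1): P = [2];  Q = [1]
  Insert 4 (step 2): P = [2, 4];  Q = [1, 2]
  Insert 7 (step 3): P = [2, 4, 7];  Q = [1, 2, 3]
  Insert 5 (step 4): P = [2, 4, 5] / [7];  Q = [1, 2, 3] / [4]
  Insert 3 (step 5): P = [2, 3, 5] / [4] / [7];  Q = [1, 2, 3] / [4] / [5]
  Insert 8 (step 6): P = [2, 3, 5, 8] / [4] / [7];  Q = [1, 2, 3, 6] / [4] / [5]
  Insert 6 (step 7): P = [2, 3, 5, 6] / [4, 8] / [7];  Q = [1, 2, 3, 6] / [4, 7] / [5]
  Insert 1 (step 8): P = [1, 3, 5, 6] / [2, 8] / [4] / [7];  Q = [1, 2, 3, 6] / [4, 7] / [5] / [8]
Final shape: (4, 2, 1, 1).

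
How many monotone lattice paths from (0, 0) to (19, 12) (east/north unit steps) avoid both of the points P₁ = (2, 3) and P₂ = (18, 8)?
Number of paths = 103081100

Inclusion–exclusion. Total paths: C(31, 19) = 141120525. Through P₁: C(5, 2)·C(26, 17) = 31245500. Through P₂: C(26, 18)·C(5, 1) = 7811375. Since P₁ is strictly southwest of P₂, a monotone path through both must visit P₁ then P₂; paths through both = C(5, 2)·C(21, 16)·C(5, 1) = 1017450. Avoid both = 141120525 − 31245500 − 7811375 + 1017450 = 103081100.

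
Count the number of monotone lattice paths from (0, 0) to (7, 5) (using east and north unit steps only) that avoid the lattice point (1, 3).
Number of paths = 680

Total paths from (0, 0) to (7, 5): C(12, 7) = 792. Paths through (1, 3): (paths (0, 0) → (1, 3)) × (paths (1, 3) → (7, 5)) = C(4, 1) · C(8, 6) = 4 · 28 = 112. Avoidance count = 792 − 112 = 680.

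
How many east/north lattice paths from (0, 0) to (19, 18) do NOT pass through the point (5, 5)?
Number of paths = 12617940300

Total paths from (0, 0) to (19, 18): C(37, 19) = 17672631900. Paths through (5, 5): (paths (0, 0) → (5, 5)) × (paths (5, 5) → (19, 18)) = C(10, 5) · C(27, 14) = 252 · 20058300 = 5054691600. Avoidance count = 17672631900 − 5054691600 = 12617940300.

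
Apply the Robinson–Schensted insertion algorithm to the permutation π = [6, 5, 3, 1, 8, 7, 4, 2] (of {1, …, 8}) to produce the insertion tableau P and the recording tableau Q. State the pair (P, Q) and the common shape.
P = [1, 2] / [3, 4] / [5, 7] / [6, 8];  Q = [1, 5] / [2, 6] / [3, 7] / [4, 8];  common shape = (2, 2, 2, 2)

Row-insert the values π_1, π_2, … into P one at a time, bumping the leftmost entry strictly greater than the inserted value down to the next row. The recording tableau Q records, in position (i, j), the step at which that cell was added to P.
  Insert 6 (step 1): P = [6];  Q = [1]
  Insert 5 (step 2): P = [5] / [6];  Q = [1] / [2]
  Insert 3 (step 3): P = [3] / [5] / [6];  Q = [1] / [2] / [3]
  Insert 1 (step 4): P = [1] / [3] / [5] / [6];  Q = [1] / [2] / [3] / [4]
  Insert 8 (step 5): P = [1, 8] / [3] / [5] / [6];  Q = [1, 5] / [2] / [3] / [4]
  Insert 7 (step 6): P = [1, 7] / [3, 8] / [5] / [6];  Q = [1, 5] / [2, 6] / [3] / [4]
  Insert 4 (step 7): P = [1, 4] / [3, 7] / [5, 8] / [6];  Q = [1, 5] / [2, 6] / [3, 7] / [4]
  Insert 2 (step 8): P = [1, 2] / [3, 4] / [5, 7] / [6, 8];  Q = [1, 5] / [2, 6] / [3, 7] / [4, 8]
Final shape: (2, 2, 2, 2).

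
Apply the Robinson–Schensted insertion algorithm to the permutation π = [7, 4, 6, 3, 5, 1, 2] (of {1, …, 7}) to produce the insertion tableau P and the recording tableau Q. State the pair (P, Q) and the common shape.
P = [1, 2] / [3, 5] / [4, 6] / [7];  Q = [1, 3] / [2, 5] / [4, 7] / [6];  common shape = (2, 2, 2, 1)

Row-insert the values π_1, π_2, … into P one at a time, bumping the leftmost entry strictly greater than the inserted value down to the next row. The recording tableau Q records, in position (i, j), the step at which that cell was added to P.
  Insert 7 (step 1): P = [7];  Q = [1]
  Insert 4 (step 2): P = [4] / [7];  Q = [1] / [2]
  Insert 6 (step 3): P = [4, 6] / [7];  Q = [1, 3] / [2]
  Insert 3 (step 4): P = [3, 6] / [4] / [7];  Q = [1, 3] / [2] / [4]
  Insert 5 (step 5): P = [3, 5] / [4, 6] / [7];  Q = [1, 3] / [2, 5] / [4]
  Insert 1 (step 6): P = [1, 5] / [3, 6] / [4] / [7];  Q = [1, 3] / [2, 5] / [4] / [6]
  Insert 2 (step 7): P = [1, 2] / [3, 5] / [4, 6] / [7];  Q = [1, 3] / [2, 5] / [4, 7] / [6]
Final shape: (2, 2, 2, 1).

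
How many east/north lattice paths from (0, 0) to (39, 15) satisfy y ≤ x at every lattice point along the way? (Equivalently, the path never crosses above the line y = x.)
Number of paths = 5408954784450

By the reflection principle (André's argument), the number of monotone paths to (39, 15) with n ≤ m that never go above y = x is C(54, 39) − C(54, 40) = 8654327655120 − 3245372870670 = 5408954784450.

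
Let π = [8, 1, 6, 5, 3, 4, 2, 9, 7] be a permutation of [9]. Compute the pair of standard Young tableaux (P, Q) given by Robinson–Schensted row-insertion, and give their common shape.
P = [1, 2, 4, 7] / [3, 9] / [5] / [6] / [8];  Q = [1, 3, 6, 8] / [2, 9] / [4] / [5] / [7];  common shape = (4, 2, 1, 1, 1)

Row-insert the values π_1, π_2, … into P one at a time, bumping the leftmost entry strictly greater than the inserted value down to the next row. The recording tableau Q records, in position (i, j), the step at which that cell was added to P.
  Insert 8 (step 1): P = [8];  Q = [1]
  Insert 1 (step 2): P = [1] / [8];  Q = [1] / [2]
  Insert 6 (step 3): P = [1, 6] / [8];  Q = [1, 3] / [2]
  Insert 5 (step 4): P = [1, 5] / [6] / [8];  Q = [1, 3] / [2] / [4]
  Insert 3 (step 5): P = [1, 3] / [5] / [6] / [8];  Q = [1, 3] / [2] / [4] / [5]
  Insert 4 (step 6): P = [1, 3, 4] / [5] / [6] / [8];  Q = [1, 3, 6] / [2] / [4] / [5]
  Insert 2 (step 7): P = [1, 2, 4] / [3] / [5] / [6] / [8];  Q = [1, 3, 6] / [2] / [4] / [5] / [7]
  Insert 9 (step 8): P = [1, 2, 4, 9] / [3] / [5] / [6] / [8];  Q = [1, 3, 6, 8] / [2] / [4] / [5] / [7]
  Insert 7 (step 9): P = [1, 2, 4, 7] / [3, 9] / [5] / [6] / [8];  Q = [1, 3, 6, 8] / [2, 9] / [4] / [5] / [7]
Final shape: (4, 2, 1, 1, 1).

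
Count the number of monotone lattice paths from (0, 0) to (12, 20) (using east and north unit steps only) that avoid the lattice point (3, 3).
Number of paths = 163301840

Total paths from (0, 0) to (12, 20): C(32, 12) = 225792840. Paths through (3, 3): (paths (0, 0) → (3, 3)) × (paths (3, 3) → (12, 20)) = C(6, 3) · C(26, 9) = 20 · 3124550 = 62491000. Avoidance count = 225792840 − 62491000 = 163301840.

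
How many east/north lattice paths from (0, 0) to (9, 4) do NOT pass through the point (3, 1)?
Number of paths = 379

Total paths from (0, 0) to (9, 4): C(13, 9) = 715. Paths through (3, 1): (paths (0, 0) → (3, 1)) × (paths (3, 1) → (9, 4)) = C(4, 3) · C(9, 6) = 4 · 84 = 336. Avoidance count = 715 − 336 = 379.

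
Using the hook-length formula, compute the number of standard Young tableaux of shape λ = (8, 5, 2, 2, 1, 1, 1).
# SYT of shape (8, 5, 2, 2, 1, 1, 1) = 106419456

Hook-length formula: f^λ = n! / Π hook(c), product over all cells c of the Young diagram. For λ = (8, 5, 2, 2, 1, 1, 1), n = 20 boxes. Hook lengths by row (left-to-right, top-to-bottom): [14, 10, 7, 6, 5, 3, 2, 1]; [10, 6, 3, 2, 1]; [6, 2]; [5, 1]; [3]; [2]; [1]. Product of hooks = 22861440000. So f^λ = 20! / 22861440000 = 2432902008176640000 / 22861440000 = 106419456.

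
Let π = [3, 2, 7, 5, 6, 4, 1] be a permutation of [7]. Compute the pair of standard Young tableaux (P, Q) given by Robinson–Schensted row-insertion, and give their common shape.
P = [1, 4, 6] / [2, 5] / [3] / [7];  Q = [1, 3, 5] / [2, 4] / [6] / [7];  common shape = (3, 2, 1, 1)

Row-insert the values π_1, π_2, … into P one at a time, bumping the leftmost entry strictly greater than the inserted value down to the next row. The recording tableau Q records, in position (i, j), the step at which that cell was added to P.
  Insert 3 (step 1): P = [3];  Q = [1]
  Insert 2 (step 2): P = [2] / [3];  Q = [1] / [2]
  Insert 7 (step 3): P = [2, 7] / [3];  Q = [1, 3] / [2]
  Insert 5 (step 4): P = [2, 5] / [3, 7];  Q = [1, 3] / [2, 4]
  Insert 6 (step 5): P = [2, 5, 6] / [3, 7];  Q = [1, 3, 5] / [2, 4]
  Insert 4 (step 6): P = [2, 4, 6] / [3, 5] / [7];  Q = [1, 3, 5] / [2, 4] / [6]
  Insert 1 (step 7): P = [1, 4, 6] / [2, 5] / [3] / [7];  Q = [1, 3, 5] / [2, 4] / [6] / [7]
Final shape: (3, 2, 1, 1).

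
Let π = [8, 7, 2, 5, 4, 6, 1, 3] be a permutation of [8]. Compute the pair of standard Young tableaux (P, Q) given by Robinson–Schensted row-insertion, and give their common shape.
P = [1, 3, 6] / [2, 4] / [5] / [7] / [8];  Q = [1, 4, 6] / [2, 8] / [3] / [5] / [7];  common shape = (3, 2, 1, 1, 1)

Row-insert the values π_1, π_2, … into P one at a time, bumping the leftmost entry strictly greater than the inserted value down to the next row. The recording tableau Q records, in position (i, j), the step at which that cell was added to P.
  Insert 8 (step 1): P = [8];  Q = [1]
  Insert 7 (step 2): P = [7] / [8];  Q = [1] / [2]
  Insert 2 (step 3): P = [2] / [7] / [8];  Q = [1] / [2] / [3]
  Insert 5 (step 4): P = [2, 5] / [7] / [8];  Q = [1, 4] / [2] / [3]
  Insert 4 (step 5): P = [2, 4] / [5] / [7] / [8];  Q = [1, 4] / [2] / [3] / [5]
  Insert 6 (step 6): P = [2, 4, 6] / [5] / [7] / [8];  Q = [1, 4, 6] / [2] / [3] / [5]
  Insert 1 (step 7): P = [1, 4, 6] / [2] / [5] / [7] / [8];  Q = [1, 4, 6] / [2] / [3] / [5] / [7]
  Insert 3 (step 8): P = [1, 3, 6] / [2, 4] / [5] / [7] / [8];  Q = [1, 4, 6] / [2, 8] / [3] / [5] / [7]
Final shape: (3, 2, 1, 1, 1).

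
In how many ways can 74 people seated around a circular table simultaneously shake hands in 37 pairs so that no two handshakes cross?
C_37 = 45950804324621742364

These noncrossing handshakes are counted by the Catalan number C_n = (1/(n + 1)) · C(2n, n). For n = 37: C_37 = (1/38) · C(74, 37) = 1746130564335626209832/38 = 45950804324621742364.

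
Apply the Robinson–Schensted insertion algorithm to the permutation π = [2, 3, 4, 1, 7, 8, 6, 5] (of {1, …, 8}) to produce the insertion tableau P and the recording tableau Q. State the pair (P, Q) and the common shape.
P = [1, 3, 4, 5, 8] / [2, 6] / [7];  Q = [1, 2, 3, 5, 6] / [4, 7] / [8];  common shape = (5, 2, 1)

Row-insert the values π_1, π_2, … into P one at a time, bumping the leftmost entry strictly greater than the inserted value down to the next row. The recording tableau Q records, in position (i, j), the step at which that cell was added to P.
  Insert 2 (step 1): P = [2];  Q = [1]
  Insert 3 (step 2): P = [2, 3];  Q = [1, 2]
  Insert 4 (step 3): P = [2, 3, 4];  Q = [1, 2, 3]
  Insert 1 (step 4): P = [1, 3, 4] / [2];  Q = [1, 2, 3] / [4]
  Insert 7 (step 5): P = [1, 3, 4, 7] / [2];  Q = [1, 2, 3, 5] / [4]
  Insert 8 (step 6): P = [1, 3, 4, 7, 8] / [2];  Q = [1, 2, 3, 5, 6] / [4]
  Insert 6 (step 7): P = [1, 3, 4, 6, 8] / [2, 7];  Q = [1, 2, 3, 5, 6] / [4, 7]
  Insert 5 (step 8): P = [1, 3, 4, 5, 8] / [2, 6] / [7];  Q = [1, 2, 3, 5, 6] / [4, 7] / [8]
Final shape: (5, 2, 1).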